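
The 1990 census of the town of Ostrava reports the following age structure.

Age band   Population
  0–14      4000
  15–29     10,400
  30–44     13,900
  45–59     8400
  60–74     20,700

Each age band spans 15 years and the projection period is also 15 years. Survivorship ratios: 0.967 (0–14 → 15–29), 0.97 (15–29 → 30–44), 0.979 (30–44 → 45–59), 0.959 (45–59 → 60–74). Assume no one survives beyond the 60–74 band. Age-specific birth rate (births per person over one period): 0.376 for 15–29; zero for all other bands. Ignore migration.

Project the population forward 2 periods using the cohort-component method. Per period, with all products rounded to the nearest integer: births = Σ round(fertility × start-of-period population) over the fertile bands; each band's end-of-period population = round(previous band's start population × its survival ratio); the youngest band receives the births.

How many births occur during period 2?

Period 1.
Births: 10400 * 0.376 = 3910
15–29: 4000 * 0.967 = 3868
30–44: 10400 * 0.97 = 10088
45–59: 13900 * 0.979 = 13608
60–74: 8400 * 0.959 = 8056
Population now: 0–14=3910, 15–29=3868, 30–44=10088, 45–59=13608, 60–74=8056
Period 2.
Births: 3868 * 0.376 = 1454
15–29: 3910 * 0.967 = 3781
30–44: 3868 * 0.97 = 3752
45–59: 10088 * 0.979 = 9876
60–74: 13608 * 0.959 = 13050
Population now: 0–14=1454, 15–29=3781, 30–44=3752, 45–59=9876, 60–74=13050

1454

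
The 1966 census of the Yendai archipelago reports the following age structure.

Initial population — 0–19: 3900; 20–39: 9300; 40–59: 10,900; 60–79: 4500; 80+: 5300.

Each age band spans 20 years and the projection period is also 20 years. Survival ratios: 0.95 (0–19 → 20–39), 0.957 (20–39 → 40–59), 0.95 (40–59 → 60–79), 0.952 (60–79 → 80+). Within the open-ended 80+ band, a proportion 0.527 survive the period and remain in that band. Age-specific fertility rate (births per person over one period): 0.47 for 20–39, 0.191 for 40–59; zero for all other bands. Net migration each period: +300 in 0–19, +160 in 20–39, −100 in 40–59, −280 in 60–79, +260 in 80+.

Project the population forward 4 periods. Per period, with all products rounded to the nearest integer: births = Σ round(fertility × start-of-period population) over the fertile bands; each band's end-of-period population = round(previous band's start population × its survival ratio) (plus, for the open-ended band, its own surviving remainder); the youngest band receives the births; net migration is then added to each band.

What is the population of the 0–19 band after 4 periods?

3254

After projecting period 1:
Births: 9300 × 0.47 = 4371 ; 10900 × 0.191 = 2082 — total 6453
20–39: 3900 × 0.95 = 3705
40–59: 9300 × 0.957 = 8900
60–79: 10900 × 0.95 = 10355
80+: 4500 × 0.952 + 5300 × 0.527 = 4284 + 2793 = 7077
Net migration: 0–19 + 300 → 6753; 20–39 + 160 → 3865; 40–59 − 100 → 8800; 60–79 − 280 → 10075; 80+ + 260 → 7337
End of period: [6753, 3865, 8800, 10075, 7337]
After projecting period 2:
Births: 3865 × 0.47 = 1817 ; 8800 × 0.191 = 1681 — total 3498
20–39: 6753 × 0.95 = 6415
40–59: 3865 × 0.957 = 3699
60–79: 8800 × 0.95 = 8360
80+: 10075 × 0.952 + 7337 × 0.527 = 9591 + 3867 = 13458
Net migration: 0–19 + 300 → 3798; 20–39 + 160 → 6575; 40–59 − 100 → 3599; 60–79 − 280 → 8080; 80+ + 260 → 13718
End of period: [3798, 6575, 3599, 8080, 13718]
After projecting period 3:
Births: 6575 × 0.47 = 3090 ; 3599 × 0.191 = 687 — total 3777
20–39: 3798 × 0.95 = 3608
40–59: 6575 × 0.957 = 6292
60–79: 3599 × 0.95 = 3419
80+: 8080 × 0.952 + 13718 × 0.527 = 7692 + 7229 = 14921
Net migration: 0–19 + 300 → 4077; 20–39 + 160 → 3768; 40–59 − 100 → 6192; 60–79 − 280 → 3139; 80+ + 260 → 15181
End of period: [4077, 3768, 6192, 3139, 15181]
After projecting period 4:
Births: 3768 × 0.47 = 1771 ; 6192 × 0.191 = 1183 — total 2954
20–39: 4077 × 0.95 = 3873
40–59: 3768 × 0.957 = 3606
60–79: 6192 × 0.95 = 5882
80+: 3139 × 0.952 + 15181 × 0.527 = 2988 + 8000 = 10988
Net migration: 0–19 + 300 → 3254; 20–39 + 160 → 4033; 40–59 − 100 → 3506; 60–79 − 280 → 5602; 80+ + 260 → 11248
End of period: [3254, 4033, 3506, 5602, 11248]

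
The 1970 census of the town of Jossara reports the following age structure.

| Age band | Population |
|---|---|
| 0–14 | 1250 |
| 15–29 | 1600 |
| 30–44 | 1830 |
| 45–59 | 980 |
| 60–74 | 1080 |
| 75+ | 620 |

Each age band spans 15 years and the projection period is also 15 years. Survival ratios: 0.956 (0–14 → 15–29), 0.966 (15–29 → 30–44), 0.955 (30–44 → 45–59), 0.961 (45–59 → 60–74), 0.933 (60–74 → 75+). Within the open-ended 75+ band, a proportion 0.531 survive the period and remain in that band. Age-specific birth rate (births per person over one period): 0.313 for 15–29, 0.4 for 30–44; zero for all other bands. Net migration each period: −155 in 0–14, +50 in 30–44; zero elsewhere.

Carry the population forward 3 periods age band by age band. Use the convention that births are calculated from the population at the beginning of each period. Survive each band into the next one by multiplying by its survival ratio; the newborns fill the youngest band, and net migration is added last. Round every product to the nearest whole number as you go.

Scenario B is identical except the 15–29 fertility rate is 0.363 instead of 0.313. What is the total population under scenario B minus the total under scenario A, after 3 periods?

After projecting period 1:
Births: 1600 * 0.313 = 501  |  1830 * 0.4 = 732 — total 1233
15–29: 1250 * 0.956 = 1195
30–44: 1600 * 0.966 = 1546
45–59: 1830 * 0.955 = 1748
60–74: 980 * 0.961 = 942
75+: 1080 * 0.933 + 620 * 0.531 = 1008 + 329 = 1337
Net migration: 0–14 − 155 → 1078; 30–44 + 50 → 1596
Giving 1078 / 1195 / 1596 / 1748 / 942 / 1337.
After projecting period 2:
Births: 1195 * 0.313 = 374  |  1596 * 0.4 = 638 — total 1012
15–29: 1078 * 0.956 = 1031
30–44: 1195 * 0.966 = 1154
45–59: 1596 * 0.955 = 1524
60–74: 1748 * 0.961 = 1680
75+: 942 * 0.933 + 1337 * 0.531 = 879 + 710 = 1589
Net migration: 0–14 − 155 → 857; 30–44 + 50 → 1204
Giving 857 / 1031 / 1204 / 1524 / 1680 / 1589.
After projecting period 3:
Births: 1031 * 0.313 = 323  |  1204 * 0.4 = 482 — total 805
15–29: 857 * 0.956 = 819
30–44: 1031 * 0.966 = 996
45–59: 1204 * 0.955 = 1150
60–74: 1524 * 0.961 = 1465
75+: 1680 * 0.933 + 1589 * 0.531 = 1567 + 844 = 2411
Net migration: 0–14 − 155 → 650; 30–44 + 50 → 1046
Giving 650 / 819 / 1046 / 1150 / 1465 / 2411.
Scenario A total after 3 periods: 7541
Scenario B projection —
After projecting period 1:
Births: 1600 * 0.363 = 581  |  1830 * 0.4 = 732 — total 1313
15–29: 1250 * 0.956 = 1195
30–44: 1600 * 0.966 = 1546
45–59: 1830 * 0.955 = 1748
60–74: 980 * 0.961 = 942
75+: 1080 * 0.933 + 620 * 0.531 = 1008 + 329 = 1337
Net migration: 0–14 − 155 → 1158; 30–44 + 50 → 1596
Giving 1158 / 1195 / 1596 / 1748 / 942 / 1337.
After projecting period 2:
Births: 1195 * 0.363 = 434  |  1596 * 0.4 = 638 — total 1072
15–29: 1158 * 0.956 = 1107
30–44: 1195 * 0.966 = 1154
45–59: 1596 * 0.955 = 1524
60–74: 1748 * 0.961 = 1680
75+: 942 * 0.933 + 1337 * 0.531 = 879 + 710 = 1589
Net migration: 0–14 − 155 → 917; 30–44 + 50 → 1204
Giving 917 / 1107 / 1204 / 1524 / 1680 / 1589.
After projecting period 3:
Births: 1107 * 0.363 = 402  |  1204 * 0.4 = 482 — total 884
15–29: 917 * 0.956 = 877
30–44: 1107 * 0.966 = 1069
45–59: 1204 * 0.955 = 1150
60–74: 1524 * 0.961 = 1465
75+: 1680 * 0.933 + 1589 * 0.531 = 1567 + 844 = 2411
Net migration: 0–14 − 155 → 729; 30–44 + 50 → 1119
Giving 729 / 877 / 1119 / 1150 / 1465 / 2411.
Scenario B total after 3 periods: 7751
Difference B − A = 7751 − 7541 = 210

210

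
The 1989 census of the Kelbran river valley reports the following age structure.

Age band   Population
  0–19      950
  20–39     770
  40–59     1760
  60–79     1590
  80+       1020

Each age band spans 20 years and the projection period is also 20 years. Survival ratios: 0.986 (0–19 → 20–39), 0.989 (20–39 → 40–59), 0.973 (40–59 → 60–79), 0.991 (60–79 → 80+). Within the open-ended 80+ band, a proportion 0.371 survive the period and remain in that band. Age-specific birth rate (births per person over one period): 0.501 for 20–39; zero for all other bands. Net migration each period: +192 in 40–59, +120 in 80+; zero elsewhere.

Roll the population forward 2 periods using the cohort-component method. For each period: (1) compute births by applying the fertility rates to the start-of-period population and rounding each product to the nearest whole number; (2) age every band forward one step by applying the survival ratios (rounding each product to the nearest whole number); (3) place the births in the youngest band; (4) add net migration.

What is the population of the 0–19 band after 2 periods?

469

Period 1.
Births: 770 * 0.501 = 386
20–39: 950 * 0.986 = 937
40–59: 770 * 0.989 = 762
60–79: 1760 * 0.973 = 1712
80+: 1590 * 0.991 + 1020 * 0.371 = 1576 + 378 = 1954
Net migration: 40–59 + 192 → 954; 80+ + 120 → 2074
→ [386, 937, 954, 1712, 2074]
Period 2.
Births: 937 * 0.501 = 469
20–39: 386 * 0.986 = 381
40–59: 937 * 0.989 = 927
60–79: 954 * 0.973 = 928
80+: 1712 * 0.991 + 2074 * 0.371 = 1697 + 769 = 2466
Net migration: 40–59 + 192 → 1119; 80+ + 120 → 2586
→ [469, 381, 1119, 928, 2586]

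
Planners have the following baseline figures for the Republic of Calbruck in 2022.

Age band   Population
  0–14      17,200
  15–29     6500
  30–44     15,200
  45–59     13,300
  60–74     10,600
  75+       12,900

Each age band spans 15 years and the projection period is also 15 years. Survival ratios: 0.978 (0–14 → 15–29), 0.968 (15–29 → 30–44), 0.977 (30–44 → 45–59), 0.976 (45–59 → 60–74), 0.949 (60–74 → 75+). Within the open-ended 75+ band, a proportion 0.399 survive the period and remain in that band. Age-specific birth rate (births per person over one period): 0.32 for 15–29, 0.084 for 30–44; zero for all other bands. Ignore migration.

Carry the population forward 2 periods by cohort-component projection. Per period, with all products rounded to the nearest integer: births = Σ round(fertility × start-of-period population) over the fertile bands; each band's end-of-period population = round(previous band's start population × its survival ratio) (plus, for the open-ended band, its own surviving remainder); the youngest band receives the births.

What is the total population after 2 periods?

Call the bands 1 to 6, youngest first.
Period 1.
Births: 6500 * 0.32 = 2080 ; 15200 * 0.084 = 1277 ⇒ total 3357
Band 2: 17200 * 0.978 = 16822
Band 3: 6500 * 0.968 = 6292
Band 4: 15200 * 0.977 = 14850
Band 5: 13300 * 0.976 = 12981
Band 6: 10600 * 0.949 + 12900 * 0.399 = 10059 + 5147 = 15206
End of period: [3357, 16822, 6292, 14850, 12981, 15206]
Period 2.
Births: 16822 * 0.32 = 5383 ; 6292 * 0.084 = 529 ⇒ total 5912
Band 2: 3357 * 0.978 = 3283
Band 3: 16822 * 0.968 = 16284
Band 4: 6292 * 0.977 = 6147
Band 5: 14850 * 0.976 = 14494
Band 6: 12981 * 0.949 + 15206 * 0.399 = 12319 + 6067 = 18386
End of period: [5912, 3283, 16284, 6147, 14494, 18386]
Total after period 2: 5912 + 3283 + 16284 + 6147 + 14494 + 18386 = 64506

64506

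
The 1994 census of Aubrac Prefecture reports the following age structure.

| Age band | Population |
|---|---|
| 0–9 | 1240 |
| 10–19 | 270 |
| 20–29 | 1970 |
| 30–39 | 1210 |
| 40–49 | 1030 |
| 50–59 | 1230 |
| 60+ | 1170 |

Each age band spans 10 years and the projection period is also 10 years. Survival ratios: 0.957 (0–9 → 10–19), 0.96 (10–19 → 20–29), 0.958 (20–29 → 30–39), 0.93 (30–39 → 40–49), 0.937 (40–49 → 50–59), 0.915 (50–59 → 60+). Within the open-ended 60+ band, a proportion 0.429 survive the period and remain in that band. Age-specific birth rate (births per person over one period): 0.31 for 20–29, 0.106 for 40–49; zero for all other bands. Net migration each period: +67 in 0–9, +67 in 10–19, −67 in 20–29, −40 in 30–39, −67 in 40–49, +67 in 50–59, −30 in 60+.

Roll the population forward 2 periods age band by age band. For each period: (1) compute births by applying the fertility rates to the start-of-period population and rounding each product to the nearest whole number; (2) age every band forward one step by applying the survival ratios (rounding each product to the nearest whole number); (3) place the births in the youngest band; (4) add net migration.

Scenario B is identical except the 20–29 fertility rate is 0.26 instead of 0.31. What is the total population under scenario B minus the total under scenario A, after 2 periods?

Period 1.
Births: 1970 * 0.31 = 611, 1030 * 0.106 = 109 — total 720
10–19: 1240 * 0.957 = 1187
20–29: 270 * 0.96 = 259
30–39: 1970 * 0.958 = 1887
40–49: 1210 * 0.93 = 1125
50–59: 1030 * 0.937 = 965
60+: 1230 * 0.915 + 1170 * 0.429 = 1125 + 502 = 1627
Net migration: 0–9 + 67 → 787; 10–19 + 67 → 1254; 20–29 − 67 → 192; 30–39 − 40 → 1847; 40–49 − 67 → 1058; 50–59 + 67 → 1032; 60+ − 30 → 1597
End of period: [787, 1254, 192, 1847, 1058, 1032, 1597]
Period 2.
Births: 192 * 0.31 = 60, 1058 * 0.106 = 112 — total 172
10–19: 787 * 0.957 = 753
20–29: 1254 * 0.96 = 1204
30–39: 192 * 0.958 = 184
40–49: 1847 * 0.93 = 1718
50–59: 1058 * 0.937 = 991
60+: 1032 * 0.915 + 1597 * 0.429 = 944 + 685 = 1629
Net migration: 0–9 + 67 → 239; 10–19 + 67 → 820; 20–29 − 67 → 1137; 30–39 − 40 → 144; 40–49 − 67 → 1651; 50–59 + 67 → 1058; 60+ − 30 → 1599
End of period: [239, 820, 1137, 144, 1651, 1058, 1599]
Scenario A total after 2 periods: 6648
Scenario B projection —
Period 1.
Births: 1970 * 0.26 = 512, 1030 * 0.106 = 109 — total 621
10–19: 1240 * 0.957 = 1187
20–29: 270 * 0.96 = 259
30–39: 1970 * 0.958 = 1887
40–49: 1210 * 0.93 = 1125
50–59: 1030 * 0.937 = 965
60+: 1230 * 0.915 + 1170 * 0.429 = 1125 + 502 = 1627
Net migration: 0–9 + 67 → 688; 10–19 + 67 → 1254; 20–29 − 67 → 192; 30–39 − 40 → 1847; 40–49 − 67 → 1058; 50–59 + 67 → 1032; 60+ − 30 → 1597
End of period: [688, 1254, 192, 1847, 1058, 1032, 1597]
Period 2.
Births: 192 * 0.26 = 50, 1058 * 0.106 = 112 — total 162
10–19: 688 * 0.957 = 658
20–29: 1254 * 0.96 = 1204
30–39: 192 * 0.958 = 184
40–49: 1847 * 0.93 = 1718
50–59: 1058 * 0.937 = 991
60+: 1032 * 0.915 + 1597 * 0.429 = 944 + 685 = 1629
Net migration: 0–9 + 67 → 229; 10–19 + 67 → 725; 20–29 − 67 → 1137; 30–39 − 40 → 144; 40–49 − 67 → 1651; 50–59 + 67 → 1058; 60+ − 30 → 1599
End of period: [229, 725, 1137, 144, 1651, 1058, 1599]
Scenario B total after 2 periods: 6543
Difference B − A = 6543 − 6648 = -105

-105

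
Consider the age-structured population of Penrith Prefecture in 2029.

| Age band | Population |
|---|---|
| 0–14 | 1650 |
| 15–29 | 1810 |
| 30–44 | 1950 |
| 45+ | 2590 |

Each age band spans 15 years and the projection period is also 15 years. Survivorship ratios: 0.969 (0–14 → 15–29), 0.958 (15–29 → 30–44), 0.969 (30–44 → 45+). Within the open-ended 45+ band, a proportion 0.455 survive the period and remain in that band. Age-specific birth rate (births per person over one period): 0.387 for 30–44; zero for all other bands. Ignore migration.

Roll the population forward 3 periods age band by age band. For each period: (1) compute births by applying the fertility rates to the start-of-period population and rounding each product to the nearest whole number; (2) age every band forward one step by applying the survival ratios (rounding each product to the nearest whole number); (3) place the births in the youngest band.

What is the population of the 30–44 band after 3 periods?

Period 1:
Births: 1950 × 0.387 = 755
15–29: 1650 × 0.969 = 1599
30–44: 1810 × 0.958 = 1734
45+: 1950 × 0.969 + 2590 × 0.455 = 1890 + 1178 = 3068
Giving 755 / 1599 / 1734 / 3068.
Period 2:
Births: 1734 × 0.387 = 671
15–29: 755 × 0.969 = 732
30–44: 1599 × 0.958 = 1532
45+: 1734 × 0.969 + 3068 × 0.455 = 1680 + 1396 = 3076
Giving 671 / 732 / 1532 / 3076.
Period 3:
Births: 1532 × 0.387 = 593
15–29: 671 × 0.969 = 650
30–44: 732 × 0.958 = 701
45+: 1532 × 0.969 + 3076 × 0.455 = 1485 + 1400 = 2885
Giving 593 / 650 / 701 / 2885.

701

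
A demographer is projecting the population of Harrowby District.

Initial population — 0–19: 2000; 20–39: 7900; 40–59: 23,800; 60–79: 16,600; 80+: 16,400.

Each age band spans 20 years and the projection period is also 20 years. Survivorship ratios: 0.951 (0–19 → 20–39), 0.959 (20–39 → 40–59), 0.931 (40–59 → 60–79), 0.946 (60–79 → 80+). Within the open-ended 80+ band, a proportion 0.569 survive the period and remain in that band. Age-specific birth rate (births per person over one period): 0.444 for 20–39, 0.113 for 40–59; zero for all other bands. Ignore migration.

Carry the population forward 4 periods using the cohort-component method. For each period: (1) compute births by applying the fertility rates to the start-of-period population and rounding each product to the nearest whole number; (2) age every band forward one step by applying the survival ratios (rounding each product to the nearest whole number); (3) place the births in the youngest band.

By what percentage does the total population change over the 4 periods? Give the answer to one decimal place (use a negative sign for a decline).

-58.5

— Period 1 —
Births: 7900 * 0.444 = 3508, 23800 * 0.113 = 2689 — total 6197
20–39: 2000 * 0.951 = 1902
40–59: 7900 * 0.959 = 7576
60–79: 23800 * 0.931 = 22158
80+: 16600 * 0.946 + 16400 * 0.569 = 15704 + 9332 = 25036
Giving 6197 / 1902 / 7576 / 22158 / 25036.
— Period 2 —
Births: 1902 * 0.444 = 844, 7576 * 0.113 = 856 — total 1700
20–39: 6197 * 0.951 = 5893
40–59: 1902 * 0.959 = 1824
60–79: 7576 * 0.931 = 7053
80+: 22158 * 0.946 + 25036 * 0.569 = 20961 + 14245 = 35206
Giving 1700 / 5893 / 1824 / 7053 / 35206.
— Period 3 —
Births: 5893 * 0.444 = 2616, 1824 * 0.113 = 206 — total 2822
20–39: 1700 * 0.951 = 1617
40–59: 5893 * 0.959 = 5651
60–79: 1824 * 0.931 = 1698
80+: 7053 * 0.946 + 35206 * 0.569 = 6672 + 20032 = 26704
Giving 2822 / 1617 / 5651 / 1698 / 26704.
— Period 4 —
Births: 1617 * 0.444 = 718, 5651 * 0.113 = 639 — total 1357
20–39: 2822 * 0.951 = 2684
40–59: 1617 * 0.959 = 1551
60–79: 5651 * 0.931 = 5261
80+: 1698 * 0.946 + 26704 * 0.569 = 1606 + 15195 = 16801
Giving 1357 / 2684 / 1551 / 5261 / 16801.
Total: 66700 → 27654; change = -39046; percentage change = -58.5%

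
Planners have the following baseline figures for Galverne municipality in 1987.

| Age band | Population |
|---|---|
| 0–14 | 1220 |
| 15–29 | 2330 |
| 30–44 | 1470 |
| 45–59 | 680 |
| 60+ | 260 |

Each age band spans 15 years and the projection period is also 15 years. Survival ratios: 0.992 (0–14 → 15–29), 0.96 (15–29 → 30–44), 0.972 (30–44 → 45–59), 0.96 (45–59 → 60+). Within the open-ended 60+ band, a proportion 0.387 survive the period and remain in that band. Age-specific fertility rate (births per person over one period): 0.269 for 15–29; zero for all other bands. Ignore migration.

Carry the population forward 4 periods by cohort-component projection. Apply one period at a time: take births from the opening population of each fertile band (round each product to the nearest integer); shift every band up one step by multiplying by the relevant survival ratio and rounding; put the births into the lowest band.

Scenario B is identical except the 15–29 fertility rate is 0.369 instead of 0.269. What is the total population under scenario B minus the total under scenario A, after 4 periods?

553

Let band 1 be 0–14 through band 5 = 60+.
Period 1:
Births: 2330 × 0.269 = 627
Band 2: 1220 × 0.992 = 1210
Band 3: 2330 × 0.96 = 2237
Band 4: 1470 × 0.972 = 1429
Band 5: 680 × 0.96 + 260 × 0.387 = 653 + 101 = 754
Population now: 0–14=627, 15–29=1210, 30–44=2237, 45–59=1429, 60+=754
Period 2:
Births: 1210 × 0.269 = 325
Band 2: 627 × 0.992 = 622
Band 3: 1210 × 0.96 = 1162
Band 4: 2237 × 0.972 = 2174
Band 5: 1429 × 0.96 + 754 × 0.387 = 1372 + 292 = 1664
Population now: 0–14=325, 15–29=622, 30–44=1162, 45–59=2174, 60+=1664
Period 3:
Births: 622 × 0.269 = 167
Band 2: 325 × 0.992 = 322
Band 3: 622 × 0.96 = 597
Band 4: 1162 × 0.972 = 1129
Band 5: 2174 × 0.96 + 1664 × 0.387 = 2087 + 644 = 2731
Population now: 0–14=167, 15–29=322, 30–44=597, 45–59=1129, 60+=2731
Period 4:
Births: 322 × 0.269 = 87
Band 2: 167 × 0.992 = 166
Band 3: 322 × 0.96 = 309
Band 4: 597 × 0.972 = 580
Band 5: 1129 × 0.96 + 2731 × 0.387 = 1084 + 1057 = 2141
Population now: 0–14=87, 15–29=166, 30–44=309, 45–59=580, 60+=2141
Scenario A total after 4 periods: 3283
Scenario B projection —
Period 1:
Births: 2330 × 0.369 = 860
Band 2: 1220 × 0.992 = 1210
Band 3: 2330 × 0.96 = 2237
Band 4: 1470 × 0.972 = 1429
Band 5: 680 × 0.96 + 260 × 0.387 = 653 + 101 = 754
Population now: 0–14=860, 15–29=1210, 30–44=2237, 45–59=1429, 60+=754
Period 2:
Births: 1210 × 0.369 = 446
Band 2: 860 × 0.992 = 853
Band 3: 1210 × 0.96 = 1162
Band 4: 2237 × 0.972 = 2174
Band 5: 1429 × 0.96 + 754 × 0.387 = 1372 + 292 = 1664
Population now: 0–14=446, 15–29=853, 30–44=1162, 45–59=2174, 60+=1664
Period 3:
Births: 853 × 0.369 = 315
Band 2: 446 × 0.992 = 442
Band 3: 853 × 0.96 = 819
Band 4: 1162 × 0.972 = 1129
Band 5: 2174 × 0.96 + 1664 × 0.387 = 2087 + 644 = 2731
Population now: 0–14=315, 15–29=442, 30–44=819, 45–59=1129, 60+=2731
Period 4:
Births: 442 × 0.369 = 163
Band 2: 315 × 0.992 = 312
Band 3: 442 × 0.96 = 424
Band 4: 819 × 0.972 = 796
Band 5: 1129 × 0.96 + 2731 × 0.387 = 1084 + 1057 = 2141
Population now: 0–14=163, 15–29=312, 30–44=424, 45–59=796, 60+=2141
Scenario B total after 4 periods: 3836
Difference B − A = 3836 − 3283 = 553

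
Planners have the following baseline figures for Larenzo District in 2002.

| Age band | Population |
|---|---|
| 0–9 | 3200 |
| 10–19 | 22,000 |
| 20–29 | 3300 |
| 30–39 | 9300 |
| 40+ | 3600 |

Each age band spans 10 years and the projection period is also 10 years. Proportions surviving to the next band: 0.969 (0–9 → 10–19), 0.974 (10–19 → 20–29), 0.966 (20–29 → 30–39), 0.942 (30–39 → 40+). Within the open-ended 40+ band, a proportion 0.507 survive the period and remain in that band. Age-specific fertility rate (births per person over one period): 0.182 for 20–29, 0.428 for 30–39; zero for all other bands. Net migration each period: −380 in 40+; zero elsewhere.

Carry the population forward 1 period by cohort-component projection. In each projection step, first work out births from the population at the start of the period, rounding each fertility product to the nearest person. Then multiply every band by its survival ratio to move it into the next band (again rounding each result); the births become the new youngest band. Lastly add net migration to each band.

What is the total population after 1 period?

42504

Let group 1 be 0–9 through group 5 = 40+.
After projecting period 1:
Births: 3300 × 0.182 = 601  |  9300 × 0.428 = 3980 → total 4581
Group 2: 3200 × 0.969 = 3101
Group 3: 22000 × 0.974 = 21428
Group 4: 3300 × 0.966 = 3188
Group 5: 9300 × 0.942 + 3600 × 0.507 = 8761 + 1825 = 10586
Net migration: Group 5 − 380 → 10206
Population now: 0–9=4581, 10–19=3101, 20–29=21428, 30–39=3188, 40+=10206
Total after period 1: 4581 + 3101 + 21428 + 3188 + 10206 = 42504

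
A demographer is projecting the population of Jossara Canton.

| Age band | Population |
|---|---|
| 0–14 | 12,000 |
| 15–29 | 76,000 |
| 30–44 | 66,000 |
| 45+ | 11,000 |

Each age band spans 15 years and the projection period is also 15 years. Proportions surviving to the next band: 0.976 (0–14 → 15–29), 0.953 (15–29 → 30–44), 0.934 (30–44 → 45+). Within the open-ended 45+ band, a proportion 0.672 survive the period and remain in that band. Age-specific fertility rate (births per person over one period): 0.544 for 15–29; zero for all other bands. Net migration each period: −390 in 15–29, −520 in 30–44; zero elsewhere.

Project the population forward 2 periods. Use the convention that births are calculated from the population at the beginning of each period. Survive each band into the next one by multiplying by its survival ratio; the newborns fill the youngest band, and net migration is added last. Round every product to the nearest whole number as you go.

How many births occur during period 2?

6159

Let group 1 be 0–14 through group 4 = 45+.
After projecting period 1:
Births: 76000 × 0.544 = 41344
Group 2: 12000 × 0.976 = 11712
Group 3: 76000 × 0.953 = 72428
Group 4: 66000 × 0.934 + 11000 × 0.672 = 61644 + 7392 = 69036
Net migration: Group 2 − 390 → 11322; Group 3 − 520 → 71908
Population now: 0–14=41344, 15–29=11322, 30–44=71908, 45+=69036
After projecting period 2:
Births: 11322 × 0.544 = 6159
Group 2: 41344 × 0.976 = 40352
Group 3: 11322 × 0.953 = 10790
Group 4: 71908 × 0.934 + 69036 × 0.672 = 67162 + 46392 = 113554
Net migration: Group 2 − 390 → 39962; Group 3 − 520 → 10270
Population now: 0–14=6159, 15–29=39962, 30–44=10270, 45+=113554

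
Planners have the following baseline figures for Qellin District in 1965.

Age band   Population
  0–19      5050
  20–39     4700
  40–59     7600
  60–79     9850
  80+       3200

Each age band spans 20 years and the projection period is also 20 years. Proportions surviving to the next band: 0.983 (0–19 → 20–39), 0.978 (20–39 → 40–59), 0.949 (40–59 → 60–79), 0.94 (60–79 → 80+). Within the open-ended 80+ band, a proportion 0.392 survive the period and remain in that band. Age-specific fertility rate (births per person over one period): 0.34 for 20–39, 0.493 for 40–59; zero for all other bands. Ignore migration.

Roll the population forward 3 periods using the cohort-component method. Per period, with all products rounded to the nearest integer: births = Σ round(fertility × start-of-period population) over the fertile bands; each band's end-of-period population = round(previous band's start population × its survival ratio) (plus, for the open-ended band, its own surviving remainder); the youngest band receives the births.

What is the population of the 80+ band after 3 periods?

8374

Period 1:
Births: 4700 × 0.34 = 1598 ; 7600 × 0.493 = 3747 → 5345
20–39: 5050 × 0.983 = 4964
40–59: 4700 × 0.978 = 4597
60–79: 7600 × 0.949 = 7212
80+: 9850 × 0.94 + 3200 × 0.392 = 9259 + 1254 = 10513
→ [5345, 4964, 4597, 7212, 10513]
Period 2:
Births: 4964 × 0.34 = 1688 ; 4597 × 0.493 = 2266 → 3954
20–39: 5345 × 0.983 = 5254
40–59: 4964 × 0.978 = 4855
60–79: 4597 × 0.949 = 4363
80+: 7212 × 0.94 + 10513 × 0.392 = 6779 + 4121 = 10900
→ [3954, 5254, 4855, 4363, 10900]
Period 3:
Births: 5254 × 0.34 = 1786 ; 4855 × 0.493 = 2394 → 4180
20–39: 3954 × 0.983 = 3887
40–59: 5254 × 0.978 = 5138
60–79: 4855 × 0.949 = 4607
80+: 4363 × 0.94 + 10900 × 0.392 = 4101 + 4273 = 8374
→ [4180, 3887, 5138, 4607, 8374]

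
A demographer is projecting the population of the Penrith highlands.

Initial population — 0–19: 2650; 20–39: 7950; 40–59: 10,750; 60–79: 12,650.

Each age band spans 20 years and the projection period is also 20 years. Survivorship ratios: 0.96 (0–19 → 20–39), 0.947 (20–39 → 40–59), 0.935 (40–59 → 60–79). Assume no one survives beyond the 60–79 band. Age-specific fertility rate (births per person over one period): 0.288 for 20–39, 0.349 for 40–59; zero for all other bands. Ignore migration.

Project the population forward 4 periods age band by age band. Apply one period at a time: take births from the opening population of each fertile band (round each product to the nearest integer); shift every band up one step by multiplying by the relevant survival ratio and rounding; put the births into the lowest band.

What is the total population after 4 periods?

13449

— Period 1 —
Births: 7950 × 0.288 = 2290, 10750 × 0.349 = 3752 ⇒ total 6042
20–39: 2650 × 0.96 = 2544
40–59: 7950 × 0.947 = 7529
60–79: 10750 × 0.935 = 10051
Giving 6042 / 2544 / 7529 / 10051.
— Period 2 —
Births: 2544 × 0.288 = 733, 7529 × 0.349 = 2628 ⇒ total 3361
20–39: 6042 × 0.96 = 5800
40–59: 2544 × 0.947 = 2409
60–79: 7529 × 0.935 = 7040
Giving 3361 / 5800 / 2409 / 7040.
— Period 3 —
Births: 5800 × 0.288 = 1670, 2409 × 0.349 = 841 ⇒ total 2511
20–39: 3361 × 0.96 = 3227
40–59: 5800 × 0.947 = 5493
60–79: 2409 × 0.935 = 2252
Giving 2511 / 3227 / 5493 / 2252.
— Period 4 —
Births: 3227 × 0.288 = 929, 5493 × 0.349 = 1917 ⇒ total 2846
20–39: 2511 × 0.96 = 2411
40–59: 3227 × 0.947 = 3056
60–79: 5493 × 0.935 = 5136
Giving 2846 / 2411 / 3056 / 5136.
Total after period 4: 2846 + 2411 + 3056 + 5136 = 13449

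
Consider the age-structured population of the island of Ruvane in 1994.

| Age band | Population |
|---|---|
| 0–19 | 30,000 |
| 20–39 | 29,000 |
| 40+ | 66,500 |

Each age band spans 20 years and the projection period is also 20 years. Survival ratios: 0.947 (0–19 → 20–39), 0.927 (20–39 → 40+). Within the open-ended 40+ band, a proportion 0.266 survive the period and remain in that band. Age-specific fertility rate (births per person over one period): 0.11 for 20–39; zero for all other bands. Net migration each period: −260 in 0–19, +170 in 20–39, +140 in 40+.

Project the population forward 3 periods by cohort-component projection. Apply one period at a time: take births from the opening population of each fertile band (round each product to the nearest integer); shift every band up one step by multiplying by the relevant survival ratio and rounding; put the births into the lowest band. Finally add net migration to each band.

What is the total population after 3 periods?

Call the bands 1 to 3, youngest first.
After projecting period 1:
Births: 29000 * 0.11 = 3190
Band 2: 30000 * 0.947 = 28410
Band 3: 29000 * 0.927 + 66500 * 0.266 = 26883 + 17689 = 44572
Net migration: Band 1 − 260 → 2930; Band 2 + 170 → 28580; Band 3 + 140 → 44712
End of period: [2930, 28580, 44712]
After projecting period 2:
Births: 28580 * 0.11 = 3144
Band 2: 2930 * 0.947 = 2775
Band 3: 28580 * 0.927 + 44712 * 0.266 = 26494 + 11893 = 38387
Net migration: Band 1 − 260 → 2884; Band 2 + 170 → 2945; Band 3 + 140 → 38527
End of period: [2884, 2945, 38527]
After projecting period 3:
Births: 2945 * 0.11 = 324
Band 2: 2884 * 0.947 = 2731
Band 3: 2945 * 0.927 + 38527 * 0.266 = 2730 + 10248 = 12978
Net migration: Band 1 − 260 → 64; Band 2 + 170 → 2901; Band 3 + 140 → 13118
End of period: [64, 2901, 13118]
Total after period 3: 64 + 2901 + 13118 = 16083

16083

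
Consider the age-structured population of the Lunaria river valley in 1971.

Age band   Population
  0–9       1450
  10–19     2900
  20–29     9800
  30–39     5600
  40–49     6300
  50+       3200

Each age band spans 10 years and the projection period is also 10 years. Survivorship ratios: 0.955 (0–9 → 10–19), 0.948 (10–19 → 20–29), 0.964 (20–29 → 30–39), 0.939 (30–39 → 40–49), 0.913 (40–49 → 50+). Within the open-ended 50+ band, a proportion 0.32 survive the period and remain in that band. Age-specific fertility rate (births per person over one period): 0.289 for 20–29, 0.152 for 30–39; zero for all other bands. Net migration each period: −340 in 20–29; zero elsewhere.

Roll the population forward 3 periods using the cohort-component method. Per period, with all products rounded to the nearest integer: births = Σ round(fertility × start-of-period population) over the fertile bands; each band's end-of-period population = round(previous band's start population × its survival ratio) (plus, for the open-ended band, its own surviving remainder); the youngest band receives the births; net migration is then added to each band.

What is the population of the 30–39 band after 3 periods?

Period 1.
Births: 9800 × 0.289 = 2832  |  5600 × 0.152 = 851 ⇒ total 3683
10–19: 1450 × 0.955 = 1385
20–29: 2900 × 0.948 = 2749
30–39: 9800 × 0.964 = 9447
40–49: 5600 × 0.939 = 5258
50+: 6300 × 0.913 + 3200 × 0.32 = 5752 + 1024 = 6776
Net migration: 20–29 − 340 → 2409
End of period: [3683, 1385, 2409, 9447, 5258, 6776]
Period 2.
Births: 2409 × 0.289 = 696  |  9447 × 0.152 = 1436 ⇒ total 2132
10–19: 3683 × 0.955 = 3517
20–29: 1385 × 0.948 = 1313
30–39: 2409 × 0.964 = 2322
40–49: 9447 × 0.939 = 8871
50+: 5258 × 0.913 + 6776 × 0.32 = 4801 + 2168 = 6969
Net migration: 20–29 − 340 → 973
End of period: [2132, 3517, 973, 2322, 8871, 6969]
Period 3.
Births: 973 × 0.289 = 281  |  2322 × 0.152 = 353 ⇒ total 634
10–19: 2132 × 0.955 = 2036
20–29: 3517 × 0.948 = 3334
30–39: 973 × 0.964 = 938
40–49: 2322 × 0.939 = 2180
50+: 8871 × 0.913 + 6969 × 0.32 = 8099 + 2230 = 10329
Net migration: 20–29 − 340 → 2994
End of period: [634, 2036, 2994, 938, 2180, 10329]

938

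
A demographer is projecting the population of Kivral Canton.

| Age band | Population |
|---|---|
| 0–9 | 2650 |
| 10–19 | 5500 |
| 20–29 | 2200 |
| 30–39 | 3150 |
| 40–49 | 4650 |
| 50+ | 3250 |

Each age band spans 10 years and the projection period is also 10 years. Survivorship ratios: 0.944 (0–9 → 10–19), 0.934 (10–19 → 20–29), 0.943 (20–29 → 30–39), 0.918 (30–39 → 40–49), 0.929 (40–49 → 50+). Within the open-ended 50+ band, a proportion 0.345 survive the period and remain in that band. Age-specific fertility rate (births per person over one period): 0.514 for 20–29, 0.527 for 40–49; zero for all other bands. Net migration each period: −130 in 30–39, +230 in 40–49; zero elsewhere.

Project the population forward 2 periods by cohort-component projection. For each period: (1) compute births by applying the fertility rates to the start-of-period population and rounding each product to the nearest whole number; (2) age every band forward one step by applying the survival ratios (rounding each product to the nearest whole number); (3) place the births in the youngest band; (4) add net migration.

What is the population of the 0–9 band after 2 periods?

[period 1]
Births: 2200 × 0.514 = 1131 ; 4650 × 0.527 = 2451 ⇒ total 3582
10–19: 2650 × 0.944 = 2502
20–29: 5500 × 0.934 = 5137
30–39: 2200 × 0.943 = 2075
40–49: 3150 × 0.918 = 2892
50+: 4650 × 0.929 + 3250 × 0.345 = 4320 + 1121 = 5441
Net migration: 30–39 − 130 → 1945; 40–49 + 230 → 3122
Giving 3582 / 2502 / 5137 / 1945 / 3122 / 5441.
[period 2]
Births: 5137 × 0.514 = 2640 ; 3122 × 0.527 = 1645 ⇒ total 4285
10–19: 3582 × 0.944 = 3381
20–29: 2502 × 0.934 = 2337
30–39: 5137 × 0.943 = 4844
40–49: 1945 × 0.918 = 1786
50+: 3122 × 0.929 + 5441 × 0.345 = 2900 + 1877 = 4777
Net migration: 30–39 − 130 → 4714; 40–49 + 230 → 2016
Giving 4285 / 3381 / 2337 / 4714 / 2016 / 4777.

4285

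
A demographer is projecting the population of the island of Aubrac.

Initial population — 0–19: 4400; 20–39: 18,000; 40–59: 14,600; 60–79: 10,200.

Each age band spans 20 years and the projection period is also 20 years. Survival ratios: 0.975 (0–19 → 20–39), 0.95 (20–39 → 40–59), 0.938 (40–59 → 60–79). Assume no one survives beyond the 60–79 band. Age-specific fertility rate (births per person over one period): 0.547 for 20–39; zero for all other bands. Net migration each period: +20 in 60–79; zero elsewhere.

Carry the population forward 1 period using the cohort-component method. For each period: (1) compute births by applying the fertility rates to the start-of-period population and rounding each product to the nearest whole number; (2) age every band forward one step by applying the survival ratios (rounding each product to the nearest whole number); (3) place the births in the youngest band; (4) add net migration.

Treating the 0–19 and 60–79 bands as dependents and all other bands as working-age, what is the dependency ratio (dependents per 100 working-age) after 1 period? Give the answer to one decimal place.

Let group 1 be 0–19 through group 4 = 60–79.
Period 1.
Births: 18000 × 0.547 = 9846
Group 2: 4400 × 0.975 = 4290
Group 3: 18000 × 0.95 = 17100
Group 4: 14600 × 0.938 = 13695
Net migration: Group 4 + 20 → 13715
End of period: [9846, 4290, 17100, 13715]
Dependents (band 0–19 + band 60–79) = 9846 + 13715 = 23561; working-age = 21390; ratio = 23561/21390 × 100 = 110.1

110.1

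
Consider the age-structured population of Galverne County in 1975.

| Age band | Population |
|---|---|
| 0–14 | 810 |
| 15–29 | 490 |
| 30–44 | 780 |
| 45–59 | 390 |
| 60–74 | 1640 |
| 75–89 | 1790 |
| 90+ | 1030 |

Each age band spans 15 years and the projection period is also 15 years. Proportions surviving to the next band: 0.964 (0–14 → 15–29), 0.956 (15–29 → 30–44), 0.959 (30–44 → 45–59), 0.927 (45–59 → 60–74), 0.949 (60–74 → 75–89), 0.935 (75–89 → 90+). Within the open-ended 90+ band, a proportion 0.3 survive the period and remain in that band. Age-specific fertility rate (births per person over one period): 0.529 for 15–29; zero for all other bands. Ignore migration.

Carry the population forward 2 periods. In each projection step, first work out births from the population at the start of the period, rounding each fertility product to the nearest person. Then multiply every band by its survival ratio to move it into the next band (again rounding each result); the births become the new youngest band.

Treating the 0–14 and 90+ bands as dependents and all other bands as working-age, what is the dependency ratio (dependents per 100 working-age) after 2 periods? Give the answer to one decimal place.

After projecting period 1:
Births: 490 × 0.529 = 259
15–29: 810 × 0.964 = 781
30–44: 490 × 0.956 = 468
45–59: 780 × 0.959 = 748
60–74: 390 × 0.927 = 362
75–89: 1640 × 0.949 = 1556
90+: 1790 × 0.935 + 1030 × 0.3 = 1674 + 309 = 1983
End of period: [259, 781, 468, 748, 362, 1556, 1983]
After projecting period 2:
Births: 781 × 0.529 = 413
15–29: 259 × 0.964 = 250
30–44: 781 × 0.956 = 747
45–59: 468 × 0.959 = 449
60–74: 748 × 0.927 = 693
75–89: 362 × 0.949 = 344
90+: 1556 × 0.935 + 1983 × 0.3 = 1455 + 595 = 2050
End of period: [413, 250, 747, 449, 693, 344, 2050]
Dependents (band 0–14 + band 90+) = 413 + 2050 = 2463; working-age = 2483; ratio = 2463/2483 × 100 = 99.2

99.2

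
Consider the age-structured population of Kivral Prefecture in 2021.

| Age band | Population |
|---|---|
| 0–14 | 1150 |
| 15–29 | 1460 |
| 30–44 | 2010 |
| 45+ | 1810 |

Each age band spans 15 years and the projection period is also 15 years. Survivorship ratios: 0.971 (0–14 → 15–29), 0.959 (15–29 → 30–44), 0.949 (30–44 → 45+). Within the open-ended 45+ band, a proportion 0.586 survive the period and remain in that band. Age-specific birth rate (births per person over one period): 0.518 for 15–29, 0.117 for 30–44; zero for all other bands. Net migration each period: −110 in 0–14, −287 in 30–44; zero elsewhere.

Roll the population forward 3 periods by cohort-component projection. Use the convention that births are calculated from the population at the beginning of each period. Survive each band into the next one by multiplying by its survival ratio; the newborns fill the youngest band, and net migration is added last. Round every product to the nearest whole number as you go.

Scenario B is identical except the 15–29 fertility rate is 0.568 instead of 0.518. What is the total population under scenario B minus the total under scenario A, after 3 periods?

204

Let group 1 be 0–14 through group 4 = 45+.
— Period 1 —
Births: 1460 × 0.518 = 756, 2010 × 0.117 = 235 ⇒ total 991
Group 2: 1150 × 0.971 = 1117
Group 3: 1460 × 0.959 = 1400
Group 4: 2010 × 0.949 + 1810 × 0.586 = 1907 + 1061 = 2968
Net migration: Group 1 − 110 → 881; Group 3 − 287 → 1113
Population now: 0–14=881, 15–29=1117, 30–44=1113, 45+=2968
— Period 2 —
Births: 1117 × 0.518 = 579, 1113 × 0.117 = 130 ⇒ total 709
Group 2: 881 × 0.971 = 855
Group 3: 1117 × 0.959 = 1071
Group 4: 1113 × 0.949 + 2968 × 0.586 = 1056 + 1739 = 2795
Net migration: Group 1 − 110 → 599; Group 3 − 287 → 784
Population now: 0–14=599, 15–29=855, 30–44=784, 45+=2795
— Period 3 —
Births: 855 × 0.518 = 443, 784 × 0.117 = 92 ⇒ total 535
Group 2: 599 × 0.971 = 582
Group 3: 855 × 0.959 = 820
Group 4: 784 × 0.949 + 2795 × 0.586 = 744 + 1638 = 2382
Net migration: Group 1 − 110 → 425; Group 3 − 287 → 533
Population now: 0–14=425, 15–29=582, 30–44=533, 45+=2382
Scenario A total after 3 periods: 3922
Scenario B projection —
— Period 1 —
Births: 1460 × 0.568 = 829, 2010 × 0.117 = 235 ⇒ total 1064
Group 2: 1150 × 0.971 = 1117
Group 3: 1460 × 0.959 = 1400
Group 4: 2010 × 0.949 + 1810 × 0.586 = 1907 + 1061 = 2968
Net migration: Group 1 − 110 → 954; Group 3 − 287 → 1113
Population now: 0–14=954, 15–29=1117, 30–44=1113, 45+=2968
— Period 2 —
Births: 1117 × 0.568 = 634, 1113 × 0.117 = 130 ⇒ total 764
Group 2: 954 × 0.971 = 926
Group 3: 1117 × 0.959 = 1071
Group 4: 1113 × 0.949 + 2968 × 0.586 = 1056 + 1739 = 2795
Net migration: Group 1 − 110 → 654; Group 3 − 287 → 784
Population now: 0–14=654, 15–29=926, 30–44=784, 45+=2795
— Period 3 —
Births: 926 × 0.568 = 526, 784 × 0.117 = 92 ⇒ total 618
Group 2: 654 × 0.971 = 635
Group 3: 926 × 0.959 = 888
Group 4: 784 × 0.949 + 2795 × 0.586 = 744 + 1638 = 2382
Net migration: Group 1 − 110 → 508; Group 3 − 287 → 601
Population now: 0–14=508, 15–29=635, 30–44=601, 45+=2382
Scenario B total after 3 periods: 4126
Difference B − A = 4126 − 3922 = 204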